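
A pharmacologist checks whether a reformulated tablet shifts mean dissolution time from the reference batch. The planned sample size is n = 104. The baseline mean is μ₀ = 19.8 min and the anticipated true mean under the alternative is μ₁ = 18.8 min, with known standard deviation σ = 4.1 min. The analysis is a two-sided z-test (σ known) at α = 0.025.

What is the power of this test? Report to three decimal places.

Power ≈ 0.597

Standardized effect: d = |μ₁ − μ₀| / σ = |18.8 − 19.8| / 4.1 = 0.2439
Noncentrality parameter: δ = d·√n = 0.2439 × √104 = 2.4873
Two-sided α = 0.025 → critical value z_{0.0125} = 2.241.
Power = Φ(δ − 2.241) + Φ(−δ − 2.241) = Φ(0.246) + Φ(-4.729) = 0.5971 + 0.0000 = 0.5971.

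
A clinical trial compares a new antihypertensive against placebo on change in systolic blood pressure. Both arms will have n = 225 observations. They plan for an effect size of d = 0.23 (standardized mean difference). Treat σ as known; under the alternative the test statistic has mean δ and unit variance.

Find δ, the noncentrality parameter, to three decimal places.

δ ≈ 2.440

The noncentrality parameter scales effect size by the design's sample-size factor: δ = d·√(n/2) = 0.23 × √(225/2) = 2.4395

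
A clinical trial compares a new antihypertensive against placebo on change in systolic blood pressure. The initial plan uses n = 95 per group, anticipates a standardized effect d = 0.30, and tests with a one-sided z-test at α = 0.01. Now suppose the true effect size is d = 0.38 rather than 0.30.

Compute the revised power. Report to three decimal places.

With d = 0.38: δ = d·√(n/2) = 0.38 × √(95/2) = 2.6190. Critical value z_{0.01} = 2.326.
Revised power = P(Z > 2.326 − δ) = Φ(0.293) = 0.6151.

Power ≈ 0.615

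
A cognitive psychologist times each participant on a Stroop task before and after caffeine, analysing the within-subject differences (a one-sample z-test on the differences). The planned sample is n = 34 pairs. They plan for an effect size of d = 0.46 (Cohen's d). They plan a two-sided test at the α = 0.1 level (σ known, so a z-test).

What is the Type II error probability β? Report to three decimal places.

Noncentrality parameter: δ = d·√n = 0.46 × √34 = 2.6822
Two-sided α = 0.1 → critical value z_{0.05} = 1.645.
Power = Φ(δ − 1.645) + Φ(−δ − 1.645) = Φ(1.037) + Φ(-4.327) = 0.8502 + 0.0000 = 0.8502.
Type II error: β = 1 − power = 1 − 0.8502 = 0.1498.

β ≈ 0.150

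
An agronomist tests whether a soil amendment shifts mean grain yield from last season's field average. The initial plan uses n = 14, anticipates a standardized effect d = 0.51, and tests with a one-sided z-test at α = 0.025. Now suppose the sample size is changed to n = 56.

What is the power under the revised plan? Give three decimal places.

With n = 56: δ = d·√n = 0.51 × √56 = 3.8165. Critical value z_{0.025} = 1.960.
Revised power = Φ(δ − 1.960) = Φ(1.857) = 0.9683.

Power ≈ 0.968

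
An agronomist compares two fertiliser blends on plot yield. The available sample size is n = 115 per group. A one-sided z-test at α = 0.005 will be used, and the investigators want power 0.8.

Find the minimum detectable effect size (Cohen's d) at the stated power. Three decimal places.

d ≈ 0.451

Required noncentrality: δ = z_{0.005} + z_{0.20} = 2.576 + 0.842 = 3.417.
δ = d·√(n/2) ⇒ d = δ/√(n/2) = 3.417/√(115/2) = 0.4507.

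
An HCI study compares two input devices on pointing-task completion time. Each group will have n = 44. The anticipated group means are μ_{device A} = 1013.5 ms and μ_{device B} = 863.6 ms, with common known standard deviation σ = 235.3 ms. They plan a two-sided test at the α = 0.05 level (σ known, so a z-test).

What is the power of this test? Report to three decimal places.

Power ≈ 0.848

Standardized effect: d = |μ_{device A} − μ_{device B}| / σ = |1013.5 − 863.6| / 235.3 = 0.6371
Noncentrality parameter: δ = d·√(n/2) = 0.6371 × √(44/2) = 2.9881
Two-sided α = 0.05 → critical value z_{0.025} = 1.960.
Power = Φ(δ − 1.960) + Φ(−δ − 1.960) = Φ(1.028) + Φ(-4.948) = 0.8481 + 0.0000 = 0.8481.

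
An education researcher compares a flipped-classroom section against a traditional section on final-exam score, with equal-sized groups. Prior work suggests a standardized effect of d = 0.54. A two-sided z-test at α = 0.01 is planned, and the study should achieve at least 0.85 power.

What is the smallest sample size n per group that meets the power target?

Set Φ(δ − 2.576) = 0.85; then δ − 2.576 = Φ⁻¹(0.85) = 1.036, giving δ = 3.612.
(For δ > 0 the lower-tail rejection region contributes negligibly to power, so the one-term inversion is standard.)
δ = d·√(n/2) ⇒ n = 2(δ/d)² = 2 × (3.612 / 0.54)² = 89.50.
Rounding up, n = 90 per group.

n = 90 per group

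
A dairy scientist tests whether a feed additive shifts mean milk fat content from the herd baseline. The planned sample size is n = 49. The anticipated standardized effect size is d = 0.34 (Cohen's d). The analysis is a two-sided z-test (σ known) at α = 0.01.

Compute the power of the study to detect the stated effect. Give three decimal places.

Power ≈ 0.422

Noncentrality parameter: δ = d·√n = 0.34 × √49 = 2.3800
Two-sided α = 0.01 → critical value z_{0.005} = 2.576.
Power = Φ(δ − 2.576) + Φ(−δ − 2.576) = Φ(-0.196) + Φ(-4.956) = 0.4224 + 0.0000 = 0.4224.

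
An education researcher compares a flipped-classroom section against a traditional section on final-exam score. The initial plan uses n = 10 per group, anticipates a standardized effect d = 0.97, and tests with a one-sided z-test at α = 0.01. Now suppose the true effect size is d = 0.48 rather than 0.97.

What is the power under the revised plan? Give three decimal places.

With d = 0.48: δ = d·√(n/2) = 0.48 × √(10/2) = 1.0733. Critical value z_{0.01} = 2.326.
Revised power = P(Z > 2.326 − δ) = Φ(-1.253) = 0.1051.

Power ≈ 0.105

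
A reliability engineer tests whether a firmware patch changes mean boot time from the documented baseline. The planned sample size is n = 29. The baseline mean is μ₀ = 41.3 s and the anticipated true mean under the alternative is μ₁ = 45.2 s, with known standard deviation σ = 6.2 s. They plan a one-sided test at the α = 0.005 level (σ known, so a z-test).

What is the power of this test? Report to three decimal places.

Power ≈ 0.791

Standardized effect: d = |μ₁ − μ₀| / σ = |45.2 − 41.3| / 6.2 = 0.6290
Noncentrality parameter: δ = d·√n = 0.6290 × √29 = 3.3874
Critical value for a one-sided test at α = 0.005: z_α = 2.576.
Power = Φ(δ − 2.576) = Φ(0.812) = 0.7915.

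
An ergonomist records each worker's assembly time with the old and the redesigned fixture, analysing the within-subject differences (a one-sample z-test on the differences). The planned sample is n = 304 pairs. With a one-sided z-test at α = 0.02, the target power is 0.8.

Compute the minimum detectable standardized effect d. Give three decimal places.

Need Φ(δ − 2.054) = 0.8, so δ = 2.054 + 0.842 = 2.895.
δ = d·√n ⇒ d = δ/√n = 2.895/√304 = 0.1661.

d ≈ 0.166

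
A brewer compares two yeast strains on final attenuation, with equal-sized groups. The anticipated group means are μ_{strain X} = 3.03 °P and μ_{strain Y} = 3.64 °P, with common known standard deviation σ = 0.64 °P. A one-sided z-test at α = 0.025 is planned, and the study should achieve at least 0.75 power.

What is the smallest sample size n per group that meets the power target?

n = 16 per group

Standardized effect: d = |μ_{strain X} − μ_{strain Y}| / σ = |3.03 − 3.64| / 0.64 = 0.9531
Set Φ(δ − 1.960) = 0.75; then δ − 1.960 = Φ⁻¹(0.75) = 0.674, giving δ = 2.634.
δ = d·√(n/2) ⇒ n = 2(δ/d)² = 2 × (2.634 / 0.9531)² = 15.28.
Round up to the next whole unit.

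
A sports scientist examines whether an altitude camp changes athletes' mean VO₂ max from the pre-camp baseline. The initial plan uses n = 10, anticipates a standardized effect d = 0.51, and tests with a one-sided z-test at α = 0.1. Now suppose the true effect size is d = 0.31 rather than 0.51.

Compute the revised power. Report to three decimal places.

Power ≈ 0.382

With d = 0.31: δ = d·√n = 0.31 × √10 = 0.9803. Critical value z_{0.1} = 1.282.
Revised power = P(Z > 1.282 − δ) = Φ(-0.301) = 0.3816.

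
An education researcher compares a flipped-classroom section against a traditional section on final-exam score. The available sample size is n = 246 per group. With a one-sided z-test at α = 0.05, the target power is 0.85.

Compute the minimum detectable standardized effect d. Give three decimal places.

Need Φ(δ − 1.645) = 0.85, so δ = 1.645 + 1.036 = 2.681.
δ = d·√(n/2) ⇒ d = δ/√(n/2) = 2.681/√(246/2) = 0.2418.

d ≈ 0.242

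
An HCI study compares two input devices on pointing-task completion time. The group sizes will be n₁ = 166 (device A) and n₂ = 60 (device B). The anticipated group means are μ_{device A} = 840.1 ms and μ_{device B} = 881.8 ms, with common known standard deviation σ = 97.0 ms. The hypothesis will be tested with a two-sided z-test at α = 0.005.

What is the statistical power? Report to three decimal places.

Power ≈ 0.519

Standardized effect: d = |μ_{device A} − μ_{device B}| / σ = |840.1 − 881.8| / 97.0 = 0.4299
Noncentrality parameter: δ = d / √(1/n₁ + 1/n₂) = 0.4299 / √(1/166 + 1/60) = 2.8539
Critical value for a two-sided test at α = 0.005: z_{α/2} = 2.807.
Power = Φ(δ − 2.807) + Φ(−δ − 2.807) = Φ(0.047) + Φ(-5.661) = 0.5187 + 0.0000 = 0.5187.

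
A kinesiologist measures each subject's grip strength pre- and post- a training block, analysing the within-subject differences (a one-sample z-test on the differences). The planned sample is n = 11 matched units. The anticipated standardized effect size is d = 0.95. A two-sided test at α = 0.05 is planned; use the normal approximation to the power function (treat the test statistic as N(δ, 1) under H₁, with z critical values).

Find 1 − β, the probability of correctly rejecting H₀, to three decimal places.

Power ≈ 0.883

Noncentrality parameter: δ = d·√n = 0.95 × √11 = 3.1508
Two-sided α = 0.05 → critical value z_{0.025} = 1.960.
Power = Φ(δ − 1.960) + Φ(−δ − 1.960) = Φ(1.191) + Φ(-5.111) = 0.8831 + 0.0000 = 0.8831.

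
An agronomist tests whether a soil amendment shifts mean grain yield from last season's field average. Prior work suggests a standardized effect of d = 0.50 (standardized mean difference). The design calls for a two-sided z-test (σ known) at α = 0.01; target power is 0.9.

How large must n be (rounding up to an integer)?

n = 60

For power 0.9 need Φ(δ − z_{0.005}) = 0.9, so δ = z_{0.005} + z_{0.10} = 2.576 + 1.282 = 3.857.
(Ignoring the negligible lower-tail rejection probability gives the usual closed-form inversion.)
δ = d·√n ⇒ n = (δ/d)² = (3.857 / 0.50)² = 59.52.
Round up to the next whole unit.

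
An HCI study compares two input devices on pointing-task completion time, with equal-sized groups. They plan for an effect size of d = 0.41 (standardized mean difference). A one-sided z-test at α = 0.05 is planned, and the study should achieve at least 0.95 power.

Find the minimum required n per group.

n = 129 per group

For power 0.95 need Φ(δ − z_{0.05}) = 0.95, so δ = z_{0.05} + z_{0.05} = 1.645 + 1.645 = 3.290.
δ = d·√(n/2) ⇒ n = 2(δ/d)² = 2 × (3.290 / 0.41)² = 128.76.
Rounding up, n = 129 per group.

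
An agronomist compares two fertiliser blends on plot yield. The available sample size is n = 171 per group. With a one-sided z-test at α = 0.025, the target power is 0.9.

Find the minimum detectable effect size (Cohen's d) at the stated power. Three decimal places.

Need Φ(δ − 1.960) = 0.9, so δ = 1.960 + 1.282 = 3.242.
δ = d·√(n/2) ⇒ d = δ/√(n/2) = 3.242/√(171/2) = 0.3506.

d ≈ 0.351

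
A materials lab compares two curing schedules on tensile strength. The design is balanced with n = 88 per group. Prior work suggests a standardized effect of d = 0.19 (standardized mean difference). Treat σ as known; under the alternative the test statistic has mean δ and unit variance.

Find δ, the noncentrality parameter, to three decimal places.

δ ≈ 1.260

δ = d·√(n/2) = 0.19 × √(88/2) = 1.2603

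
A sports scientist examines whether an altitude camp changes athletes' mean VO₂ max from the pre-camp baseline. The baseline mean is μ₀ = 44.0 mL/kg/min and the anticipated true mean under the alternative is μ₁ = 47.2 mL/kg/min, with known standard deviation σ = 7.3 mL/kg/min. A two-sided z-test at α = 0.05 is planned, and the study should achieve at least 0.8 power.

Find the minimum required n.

n = 41

Standardized effect: d = |μ₁ − μ₀| / σ = |47.2 − 44.0| / 7.3 = 0.4384
Set Φ(δ − 1.960) = 0.8; then δ − 1.960 = Φ⁻¹(0.8) = 0.842, giving δ = 2.802.
(Ignoring the negligible lower-tail rejection probability gives the usual closed-form inversion.)
δ = d·√n ⇒ n = (δ/d)² = (2.802 / 0.4384)² = 40.85.
Round up to the next whole unit.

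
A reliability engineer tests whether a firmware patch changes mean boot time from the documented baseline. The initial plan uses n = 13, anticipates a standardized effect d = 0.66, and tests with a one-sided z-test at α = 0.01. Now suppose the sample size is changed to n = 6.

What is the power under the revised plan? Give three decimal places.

Power ≈ 0.239

With n = 6: δ = d·√n = 0.66 × √6 = 1.6167. Critical value z_{0.01} = 2.326.
Revised power = P(Z > 2.326 − δ) = Φ(-0.710) = 0.2389.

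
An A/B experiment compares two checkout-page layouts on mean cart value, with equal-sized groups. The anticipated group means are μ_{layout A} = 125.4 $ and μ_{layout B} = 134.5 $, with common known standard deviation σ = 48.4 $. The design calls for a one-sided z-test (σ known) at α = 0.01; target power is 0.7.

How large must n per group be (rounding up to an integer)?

Standardized effect: d = |μ_{layout A} − μ_{layout B}| / σ = |125.4 − 134.5| / 48.4 = 0.1880
For power 0.7 need Φ(δ − z_{0.01}) = 0.7, so δ = z_{0.01} + z_{0.30} = 2.326 + 0.524 = 2.851.
δ = d·√(n/2) ⇒ n = 2(δ/d)² = 2 × (2.851 / 0.1880)² = 459.79.
Round up to the next whole unit.

n = 460 per group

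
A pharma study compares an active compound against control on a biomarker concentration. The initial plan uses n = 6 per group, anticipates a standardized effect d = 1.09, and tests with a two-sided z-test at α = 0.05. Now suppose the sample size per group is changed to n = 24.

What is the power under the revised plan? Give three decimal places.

With n = 24 per group: δ = d·√(n/2) = 1.09 × √(24/2) = 3.7759. Critical value z_{0.025} = 1.960.
Revised power = Φ(δ − 1.960) + Φ(−δ − 1.960) = Φ(1.816) + Φ(-5.736) = 0.9653 + 0.0000 = 0.9653.

Power ≈ 0.965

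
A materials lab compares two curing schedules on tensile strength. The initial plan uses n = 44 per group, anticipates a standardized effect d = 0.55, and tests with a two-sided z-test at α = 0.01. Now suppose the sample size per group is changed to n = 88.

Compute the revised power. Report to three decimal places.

With n = 88 per group: δ = d·√(n/2) = 0.55 × √(88/2) = 3.6483. Critical value z_{0.005} = 2.576.
Revised power = Φ(δ − 2.576) + Φ(−δ − 2.576) = Φ(1.072) + Φ(-6.224) = 0.8582 + 0.0000 = 0.8582.

Power ≈ 0.858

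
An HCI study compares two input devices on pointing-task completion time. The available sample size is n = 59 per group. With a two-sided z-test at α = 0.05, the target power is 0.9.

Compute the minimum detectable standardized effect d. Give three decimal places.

Need Φ(δ − 1.960) = 0.9, so δ = 1.960 + 1.282 = 3.242.
(The second rejection-region term Φ(−δ − z_{α/2}) is negligible and dropped.)
δ = d·√(n/2) ⇒ d = δ/√(n/2) = 3.242/√(59/2) = 0.5968.

d ≈ 0.597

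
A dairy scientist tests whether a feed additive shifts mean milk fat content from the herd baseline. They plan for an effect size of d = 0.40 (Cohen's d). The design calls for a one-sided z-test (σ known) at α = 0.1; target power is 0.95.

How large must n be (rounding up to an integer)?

n = 54

Set Φ(δ − 1.282) = 0.95; then δ − 1.282 = Φ⁻¹(0.95) = 1.645, giving δ = 2.926.
δ = d·√n ⇒ n = (δ/d)² = (2.926 / 0.40)² = 53.52.
Rounding up, n = 54.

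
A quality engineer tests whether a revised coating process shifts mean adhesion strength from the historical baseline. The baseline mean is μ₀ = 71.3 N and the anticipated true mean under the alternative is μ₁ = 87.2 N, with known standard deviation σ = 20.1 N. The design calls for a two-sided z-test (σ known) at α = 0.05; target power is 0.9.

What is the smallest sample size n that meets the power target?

n = 17

Standardized effect: d = |μ₁ − μ₀| / σ = |87.2 − 71.3| / 20.1 = 0.7910
Set Φ(δ − 1.960) = 0.9; then δ − 1.960 = Φ⁻¹(0.9) = 1.282, giving δ = 3.242.
(Ignoring the negligible lower-tail rejection probability gives the usual closed-form inversion.)
δ = d·√n ⇒ n = (δ/d)² = (3.242 / 0.7910)² = 16.79.
Rounding up, n = 17.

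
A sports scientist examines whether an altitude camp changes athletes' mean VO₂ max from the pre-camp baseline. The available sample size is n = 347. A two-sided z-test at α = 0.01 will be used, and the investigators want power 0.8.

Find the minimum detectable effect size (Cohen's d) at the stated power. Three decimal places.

d ≈ 0.183

Required noncentrality: δ = z_{0.005} + z_{0.20} = 2.576 + 0.842 = 3.417.
(Lower-tail contribution to power is negligible for δ > 0.)
δ = d·√n ⇒ d = δ/√n = 3.417/√347 = 0.1835.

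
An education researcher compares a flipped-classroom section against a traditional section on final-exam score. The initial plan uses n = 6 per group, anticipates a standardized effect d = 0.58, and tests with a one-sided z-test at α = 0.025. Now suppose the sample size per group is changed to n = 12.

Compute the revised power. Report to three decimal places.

With n = 12 per group: δ = d·√(n/2) = 0.58 × √(12/2) = 1.4207. Critical value z_{0.025} = 1.960.
Revised power = Φ(δ − 1.960) = Φ(-0.539) = 0.2949.

Power ≈ 0.295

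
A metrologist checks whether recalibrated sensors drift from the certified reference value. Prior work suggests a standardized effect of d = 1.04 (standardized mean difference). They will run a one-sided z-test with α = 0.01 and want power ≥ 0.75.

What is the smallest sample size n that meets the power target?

n = 9

Set Φ(δ − 2.326) = 0.75; then δ − 2.326 = Φ⁻¹(0.75) = 0.674, giving δ = 3.001.
δ = d·√n ⇒ n = (δ/d)² = (3.001 / 1.04)² = 8.33.
Rounding up, n = 9.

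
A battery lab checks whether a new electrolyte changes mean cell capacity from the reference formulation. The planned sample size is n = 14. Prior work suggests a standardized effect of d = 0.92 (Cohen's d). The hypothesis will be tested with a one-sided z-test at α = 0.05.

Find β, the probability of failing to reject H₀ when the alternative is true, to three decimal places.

Noncentrality parameter: δ = d·√n = 0.92 × √14 = 3.4423
Critical value for a one-sided test at α = 0.05: z_α = 1.645.
Power = P(Z > 1.645 − δ) = Φ(1.797) = 0.9639.
Type II error: β = 1 − power = 1 − 0.9639 = 0.0361.

β ≈ 0.036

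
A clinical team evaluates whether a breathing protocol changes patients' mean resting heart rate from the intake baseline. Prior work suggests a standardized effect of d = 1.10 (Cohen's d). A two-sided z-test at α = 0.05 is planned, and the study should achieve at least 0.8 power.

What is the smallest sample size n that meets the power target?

n = 7

Set Φ(δ − 1.960) = 0.8; then δ − 1.960 = Φ⁻¹(0.8) = 0.842, giving δ = 2.802.
(The Φ(−δ − z_{α/2}) term is vanishingly small for δ > 0 and is dropped in the standard sample-size formula.)
δ = d·√n ⇒ n = (δ/d)² = (2.802 / 1.10)² = 6.49.
Rounding up, n = 7.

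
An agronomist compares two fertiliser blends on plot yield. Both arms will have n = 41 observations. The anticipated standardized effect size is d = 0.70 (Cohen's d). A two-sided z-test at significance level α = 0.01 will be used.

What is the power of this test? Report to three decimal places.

Noncentrality parameter: δ = d·√(n/2) = 0.70 × √(41/2) = 3.1694
Critical value for a two-sided test at α = 0.01: z_{α/2} = 2.576.
Power = Φ(δ − 2.576) + Φ(−δ − 2.576) = Φ(0.594) + Φ(-5.745) = 0.7236 + 0.0000 = 0.7236.

Power ≈ 0.724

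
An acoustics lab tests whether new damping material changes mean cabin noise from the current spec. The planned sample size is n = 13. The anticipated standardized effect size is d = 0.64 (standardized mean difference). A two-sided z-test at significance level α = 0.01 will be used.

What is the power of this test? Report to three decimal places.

Noncentrality parameter: δ = d·√n = 0.64 × √13 = 2.3076
Two-sided α = 0.01 → critical value z_{0.005} = 2.576.
Power = Φ(δ − 2.576) + Φ(−δ − 2.576) = Φ(-0.268) + Φ(-4.883) = 0.3942 + 0.0000 = 0.3942.

Power ≈ 0.394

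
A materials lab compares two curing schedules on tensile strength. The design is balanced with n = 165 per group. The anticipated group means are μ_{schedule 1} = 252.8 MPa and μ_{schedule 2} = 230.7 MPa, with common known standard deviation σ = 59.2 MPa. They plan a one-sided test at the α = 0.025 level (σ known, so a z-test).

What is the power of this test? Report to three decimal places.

Power ≈ 0.924

Standardized effect: d = |μ_{schedule 1} − μ_{schedule 2}| / σ = |252.8 − 230.7| / 59.2 = 0.3733
Noncentrality parameter: λ = d·√(n/2) = 0.3733 × √(165/2) = 3.3908
Critical value for a one-sided test at α = 0.025: z_α = 1.960.
Power = P(Z > 1.960 − λ) = Φ(1.431) = 0.9238.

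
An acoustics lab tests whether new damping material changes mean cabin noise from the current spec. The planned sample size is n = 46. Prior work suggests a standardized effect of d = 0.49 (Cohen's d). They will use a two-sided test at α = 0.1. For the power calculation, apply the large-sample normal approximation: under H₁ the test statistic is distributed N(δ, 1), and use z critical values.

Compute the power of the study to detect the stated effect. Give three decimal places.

Power ≈ 0.953

Noncentrality parameter: δ = d·√n = 0.49 × √46 = 3.3233
Critical value for a two-sided test at α = 0.1: z_{α/2} = 1.645.
Power = Φ(δ − 1.645) + Φ(−δ − 1.645) = Φ(1.678) + Φ(-4.968) = 0.9534 + 0.0000 = 0.9534.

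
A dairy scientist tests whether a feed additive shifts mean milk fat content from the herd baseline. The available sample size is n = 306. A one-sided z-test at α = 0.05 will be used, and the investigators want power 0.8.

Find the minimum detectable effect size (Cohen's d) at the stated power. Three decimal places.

Need Φ(δ − 1.645) = 0.8, so δ = 1.645 + 0.842 = 2.486.
δ = d·√n ⇒ d = δ/√n = 2.486/√306 = 0.1421.

d ≈ 0.142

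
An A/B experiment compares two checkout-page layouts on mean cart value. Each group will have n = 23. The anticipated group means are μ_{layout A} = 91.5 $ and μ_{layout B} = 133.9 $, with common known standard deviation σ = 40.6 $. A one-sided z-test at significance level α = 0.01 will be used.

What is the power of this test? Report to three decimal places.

Power ≈ 0.888

Standardized effect: d = |μ_{layout A} − μ_{layout B}| / σ = |91.5 − 133.9| / 40.6 = 1.0443
Noncentrality parameter: δ = d·√(n/2) = 1.0443 × √(23/2) = 3.5415
Critical value for a one-sided test at α = 0.01: z_α = 2.326.
Power = Φ(δ − 2.326) = Φ(1.215) = 0.8878.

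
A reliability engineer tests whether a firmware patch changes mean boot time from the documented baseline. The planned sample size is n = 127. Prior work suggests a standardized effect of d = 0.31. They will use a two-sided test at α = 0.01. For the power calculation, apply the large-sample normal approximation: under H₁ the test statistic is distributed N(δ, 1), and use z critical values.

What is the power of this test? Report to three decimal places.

Noncentrality parameter: δ = d·√n = 0.31 × √127 = 3.4935
Critical value for a two-sided test at α = 0.01: z_{α/2} = 2.576.
Power = Φ(δ − 2.576) + Φ(−δ − 2.576) = Φ(0.918) + Φ(-6.069) = 0.8206 + 0.0000 = 0.8206.

Power ≈ 0.821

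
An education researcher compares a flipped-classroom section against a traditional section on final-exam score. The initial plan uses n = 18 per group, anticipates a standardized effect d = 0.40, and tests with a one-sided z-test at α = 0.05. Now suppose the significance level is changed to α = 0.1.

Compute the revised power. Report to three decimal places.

δ = d·√(n/2) = 0.40 × √(18/2) = 1.2000 (unchanged). New critical value: z_{0.1} = 1.282.
Revised power = P(Z > 1.282 − δ) = Φ(-0.082) = 0.4675.

Power ≈ 0.468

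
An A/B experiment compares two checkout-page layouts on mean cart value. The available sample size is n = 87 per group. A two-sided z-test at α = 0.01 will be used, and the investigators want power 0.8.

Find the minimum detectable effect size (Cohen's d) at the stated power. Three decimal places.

d ≈ 0.518

Required noncentrality: δ = z_{0.005} + z_{0.20} = 2.576 + 0.842 = 3.417.
(The second rejection-region term Φ(−δ − z_{α/2}) is negligible and dropped.)
δ = d·√(n/2) ⇒ d = δ/√(n/2) = 3.417/√(87/2) = 0.5182.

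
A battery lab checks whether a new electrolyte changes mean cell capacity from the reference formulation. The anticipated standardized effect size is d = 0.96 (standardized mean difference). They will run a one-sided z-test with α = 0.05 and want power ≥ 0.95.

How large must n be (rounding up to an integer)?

Set Φ(δ − 1.645) = 0.95; then δ − 1.645 = Φ⁻¹(0.95) = 1.645, giving δ = 3.290.
δ = d·√n ⇒ n = (δ/d)² = (3.290 / 0.96)² = 11.74.
Rounding up, n = 12.

n = 12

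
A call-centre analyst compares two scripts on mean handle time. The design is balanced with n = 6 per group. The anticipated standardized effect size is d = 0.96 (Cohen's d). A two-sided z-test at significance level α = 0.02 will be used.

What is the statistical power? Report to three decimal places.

Noncentrality parameter: δ = d·√(n/2) = 0.96 × √(6/2) = 1.6628
Critical value for a two-sided test at α = 0.02: z_{α/2} = 2.326.
Power = Φ(δ − 2.326) + Φ(−δ − 2.326) = Φ(-0.664) + Φ(-3.989) = 0.2535 + 0.0000 = 0.2535.

Power ≈ 0.254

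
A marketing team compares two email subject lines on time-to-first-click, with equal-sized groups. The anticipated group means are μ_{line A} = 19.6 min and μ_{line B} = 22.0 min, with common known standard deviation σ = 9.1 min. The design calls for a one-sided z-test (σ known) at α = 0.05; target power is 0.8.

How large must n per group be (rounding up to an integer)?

Standardized effect: d = |μ_{line A} − μ_{line B}| / σ = |19.6 − 22.0| / 9.1 = 0.2637
Set Φ(δ − 1.645) = 0.8; then δ − 1.645 = Φ⁻¹(0.8) = 0.842, giving δ = 2.486.
δ = d·√(n/2) ⇒ n = 2(δ/d)² = 2 × (2.486 / 0.2637)² = 177.77.
Rounding up, n = 178 per group.

n = 178 per group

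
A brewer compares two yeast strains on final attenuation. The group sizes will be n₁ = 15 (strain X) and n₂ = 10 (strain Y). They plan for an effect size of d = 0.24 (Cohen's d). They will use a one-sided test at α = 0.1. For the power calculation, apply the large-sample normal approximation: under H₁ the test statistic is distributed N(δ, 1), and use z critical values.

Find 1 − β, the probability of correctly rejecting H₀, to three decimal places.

Power ≈ 0.244

Noncentrality parameter: δ = d / √(1/n₁ + 1/n₂) = 0.24 / √(1/15 + 1/10) = 0.5879
Critical value for a one-sided test at α = 0.1: z_α = 1.282.
Power = Φ(δ − 1.282) = Φ(-0.694) = 0.2439.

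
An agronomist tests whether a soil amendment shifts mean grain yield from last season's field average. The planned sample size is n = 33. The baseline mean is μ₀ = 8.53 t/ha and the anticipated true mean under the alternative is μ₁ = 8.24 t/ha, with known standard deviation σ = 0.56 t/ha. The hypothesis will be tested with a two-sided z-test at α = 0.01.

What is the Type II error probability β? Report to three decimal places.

Standardized effect: d = |μ₁ − μ₀| / σ = |8.24 − 8.53| / 0.56 = 0.5179
Noncentrality parameter: δ = d·√n = 0.5179 × √33 = 2.9749
Critical value for a two-sided test at α = 0.01: z_{α/2} = 2.576.
Power = Φ(δ − 2.576) + Φ(−δ − 2.576) = Φ(0.399) + Φ(-5.551) = 0.6551 + 0.0000 = 0.6551.
Type II error: β = 1 − power = 1 − 0.6551 = 0.3449.

β ≈ 0.345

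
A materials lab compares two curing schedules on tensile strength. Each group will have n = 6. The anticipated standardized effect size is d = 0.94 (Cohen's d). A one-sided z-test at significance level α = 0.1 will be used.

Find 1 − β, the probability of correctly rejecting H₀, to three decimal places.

Noncentrality parameter: δ = d·√(n/2) = 0.94 × √(6/2) = 1.6281
One-sided α = 0.1 → critical value z_{0.1} = 1.282.
Power = P(Z > 1.282 − δ) = Φ(0.347) = 0.6355.

Power ≈ 0.636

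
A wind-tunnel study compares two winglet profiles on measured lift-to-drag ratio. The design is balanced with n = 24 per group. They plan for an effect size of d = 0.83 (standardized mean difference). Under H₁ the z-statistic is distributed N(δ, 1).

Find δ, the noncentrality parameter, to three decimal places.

δ ≈ 2.875

The noncentrality parameter scales effect size by the design's sample-size factor: δ = d·√(n/2) = 0.83 × √(24/2) = 2.8752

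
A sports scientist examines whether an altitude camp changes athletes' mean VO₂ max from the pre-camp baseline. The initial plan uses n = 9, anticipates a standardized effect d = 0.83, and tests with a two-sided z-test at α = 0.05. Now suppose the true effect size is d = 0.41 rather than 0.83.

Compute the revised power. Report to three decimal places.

With d = 0.41: δ = d·√n = 0.41 × √9 = 1.2300. Critical value z_{0.025} = 1.960.
Revised power = Φ(δ − 1.960) + Φ(−δ − 1.960) = Φ(-0.730) + Φ(-3.190) = 0.2327 + 0.0007 = 0.2334.

Power ≈ 0.233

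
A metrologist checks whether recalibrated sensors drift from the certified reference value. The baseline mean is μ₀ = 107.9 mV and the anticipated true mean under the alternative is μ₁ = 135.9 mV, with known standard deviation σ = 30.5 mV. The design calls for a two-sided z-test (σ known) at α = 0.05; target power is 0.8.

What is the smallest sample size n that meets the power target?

Standardized effect: d = |μ₁ − μ₀| / σ = |135.9 − 107.9| / 30.5 = 0.9180
For power 0.8 need Φ(δ − z_{0.025}) = 0.8, so δ = z_{0.025} + z_{0.20} = 1.960 + 0.842 = 2.802.
(The Φ(−δ − z_{α/2}) term is vanishingly small for δ > 0 and is dropped in the standard sample-size formula.)
δ = d·√n ⇒ n = (δ/d)² = (2.802 / 0.9180)² = 9.31.
Round up to the next whole unit.

n = 10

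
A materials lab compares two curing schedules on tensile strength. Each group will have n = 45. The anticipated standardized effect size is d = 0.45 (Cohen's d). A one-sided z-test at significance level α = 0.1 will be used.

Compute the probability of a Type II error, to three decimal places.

β ≈ 0.197

Noncentrality parameter: δ = d·√(n/2) = 0.45 × √(45/2) = 2.1345
Critical value for a one-sided test at α = 0.1: z_α = 1.282.
Power = Φ(δ − 1.282) = Φ(0.853) = 0.8032.
Type II error: β = 1 − power = 1 − 0.8032 = 0.1968.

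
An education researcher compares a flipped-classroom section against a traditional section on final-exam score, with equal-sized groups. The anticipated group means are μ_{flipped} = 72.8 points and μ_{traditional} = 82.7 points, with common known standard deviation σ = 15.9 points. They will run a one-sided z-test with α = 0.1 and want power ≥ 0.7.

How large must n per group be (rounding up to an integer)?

Standardized effect: d = |μ_{flipped} − μ_{traditional}| / σ = |72.8 − 82.7| / 15.9 = 0.6226
For power 0.7 need Φ(δ − z_{0.1}) = 0.7, so δ = z_{0.1} + z_{0.30} = 1.282 + 0.524 = 1.806.
δ = d·√(n/2) ⇒ n = 2(δ/d)² = 2 × (1.806 / 0.6226)² = 16.83.
Rounding up, n = 17 per group.

n = 17 per group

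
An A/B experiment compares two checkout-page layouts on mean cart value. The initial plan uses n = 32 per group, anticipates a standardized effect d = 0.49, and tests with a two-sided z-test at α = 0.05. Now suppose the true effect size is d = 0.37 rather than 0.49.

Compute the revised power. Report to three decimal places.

Power ≈ 0.316

With d = 0.37: δ = d·√(n/2) = 0.37 × √(32/2) = 1.4800. Critical value z_{0.025} = 1.960.
Revised power = Φ(δ − 1.960) + Φ(−δ − 1.960) = Φ(-0.480) + Φ(-3.440) = 0.3156 + 0.0003 = 0.3159.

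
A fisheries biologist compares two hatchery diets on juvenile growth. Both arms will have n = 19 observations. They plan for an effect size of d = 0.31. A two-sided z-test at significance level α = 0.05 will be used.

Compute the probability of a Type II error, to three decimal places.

Noncentrality parameter: λ = d·√(n/2) = 0.31 × √(19/2) = 0.9555
Critical value for a two-sided test at α = 0.05: z_{α/2} = 1.960.
Power = Φ(λ − 1.960) + Φ(−λ − 1.960) = Φ(-1.004) + Φ(-2.915) = 0.1576 + 0.0018 = 0.1593.
Type II error: β = 1 − power = 1 − 0.1593 = 0.8407.

β ≈ 0.841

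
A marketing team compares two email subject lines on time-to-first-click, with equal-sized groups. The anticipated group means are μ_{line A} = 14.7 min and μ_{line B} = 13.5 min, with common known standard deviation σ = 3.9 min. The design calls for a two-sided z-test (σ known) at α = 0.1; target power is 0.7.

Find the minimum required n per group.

Standardized effect: d = |μ_{line A} − μ_{line B}| / σ = |14.7 − 13.5| / 3.9 = 0.3077
Set Φ(δ − 1.645) = 0.7; then δ − 1.645 = Φ⁻¹(0.7) = 0.524, giving δ = 2.169.
(The Φ(−δ − z_{α/2}) term is vanishingly small for δ > 0 and is dropped in the standard sample-size formula.)
δ = d·√(n/2) ⇒ n = 2(δ/d)² = 2 × (2.169 / 0.3077)² = 99.41.
Rounding up, n = 100 per group.

n = 100 per group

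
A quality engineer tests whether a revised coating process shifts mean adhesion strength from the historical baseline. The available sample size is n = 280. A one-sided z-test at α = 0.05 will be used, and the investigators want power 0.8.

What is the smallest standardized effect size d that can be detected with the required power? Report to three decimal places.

d ≈ 0.149

Need Φ(δ − 1.645) = 0.8, so δ = 1.645 + 0.842 = 2.486.
δ = d·√n ⇒ d = δ/√n = 2.486/√280 = 0.1486.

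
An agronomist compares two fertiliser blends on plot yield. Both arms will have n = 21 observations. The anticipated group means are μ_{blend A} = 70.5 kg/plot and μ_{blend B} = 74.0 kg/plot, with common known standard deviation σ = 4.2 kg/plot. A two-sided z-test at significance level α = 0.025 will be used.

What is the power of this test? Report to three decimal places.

Standardized effect: d = |μ_{blend A} − μ_{blend B}| / σ = |70.5 − 74.0| / 4.2 = 0.8333
Noncentrality parameter: δ = d·√(n/2) = 0.8333 × √(21/2) = 2.7003
Two-sided α = 0.025 → critical value z_{0.0125} = 2.241.
Power = Φ(δ − 2.241) + Φ(−δ − 2.241) = Φ(0.459) + Φ(-4.942) = 0.6768 + 0.0000 = 0.6768.

Power ≈ 0.677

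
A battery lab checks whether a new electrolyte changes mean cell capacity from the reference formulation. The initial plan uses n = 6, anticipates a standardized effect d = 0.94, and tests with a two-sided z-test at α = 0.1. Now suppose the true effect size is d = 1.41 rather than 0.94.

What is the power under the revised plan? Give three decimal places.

Power ≈ 0.965

With d = 1.41: δ = d·√n = 1.41 × √6 = 3.4538. Critical value z_{0.05} = 1.645.
Revised power = Φ(δ − 1.645) + Φ(−δ − 1.645) = Φ(1.809) + Φ(-5.099) = 0.9648 + 0.0000 = 0.9648.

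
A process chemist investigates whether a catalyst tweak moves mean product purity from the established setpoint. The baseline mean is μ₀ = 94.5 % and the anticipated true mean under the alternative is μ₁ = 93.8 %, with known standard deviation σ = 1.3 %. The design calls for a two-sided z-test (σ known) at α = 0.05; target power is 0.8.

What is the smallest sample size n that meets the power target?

Standardized effect: d = |μ₁ − μ₀| / σ = |93.8 − 94.5| / 1.3 = 0.5385
For power 0.8 need Φ(δ − z_{0.025}) = 0.8, so δ = z_{0.025} + z_{0.20} = 1.960 + 0.842 = 2.802.
(Ignoring the negligible lower-tail rejection probability gives the usual closed-form inversion.)
δ = d·√n ⇒ n = (δ/d)² = (2.802 / 0.5385)² = 27.07.
Rounding up, n = 28.

n = 28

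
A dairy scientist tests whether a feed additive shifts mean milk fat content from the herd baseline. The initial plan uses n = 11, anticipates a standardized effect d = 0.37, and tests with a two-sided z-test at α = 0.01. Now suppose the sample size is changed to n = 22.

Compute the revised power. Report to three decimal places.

With n = 22: δ = d·√n = 0.37 × √22 = 1.7355. Critical value z_{0.005} = 2.576.
Revised power = Φ(δ − 2.576) + Φ(−δ − 2.576) = Φ(-0.840) + Φ(-4.311) = 0.2003 + 0.0000 = 0.2004.

Power ≈ 0.200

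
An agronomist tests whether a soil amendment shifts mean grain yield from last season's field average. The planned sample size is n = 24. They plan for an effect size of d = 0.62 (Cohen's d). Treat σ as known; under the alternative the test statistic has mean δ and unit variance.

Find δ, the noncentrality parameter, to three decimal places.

The noncentrality parameter scales effect size by the design's sample-size factor: δ = d·√n = 0.62 × √24 = 3.0374

δ ≈ 3.037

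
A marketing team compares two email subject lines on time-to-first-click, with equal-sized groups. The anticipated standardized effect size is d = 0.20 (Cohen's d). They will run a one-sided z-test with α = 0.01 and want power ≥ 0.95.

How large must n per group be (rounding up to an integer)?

n = 789 per group

For power 0.95 need Φ(δ − z_{0.01}) = 0.95, so δ = z_{0.01} + z_{0.05} = 2.326 + 1.645 = 3.971.
δ = d·√(n/2) ⇒ n = 2(δ/d)² = 2 × (3.971 / 0.20)² = 788.52.
Round up to the next whole unit.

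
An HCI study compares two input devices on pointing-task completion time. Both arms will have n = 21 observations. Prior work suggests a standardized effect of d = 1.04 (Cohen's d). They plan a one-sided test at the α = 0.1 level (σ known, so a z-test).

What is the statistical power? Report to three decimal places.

Noncentrality parameter: δ = d·√(n/2) = 1.04 × √(21/2) = 3.3700
Critical value for a one-sided test at α = 0.1: z_α = 1.282.
Power = Φ(δ − 1.282) = Φ(2.088) = 0.9816.

Power ≈ 0.982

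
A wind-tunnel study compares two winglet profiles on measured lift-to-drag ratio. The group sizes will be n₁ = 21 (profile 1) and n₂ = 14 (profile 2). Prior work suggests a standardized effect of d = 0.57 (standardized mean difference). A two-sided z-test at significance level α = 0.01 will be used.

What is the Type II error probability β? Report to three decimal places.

Noncentrality parameter: δ = d / √(1/n₁ + 1/n₂) = 0.57 / √(1/21 + 1/14) = 1.6520
Critical value for a two-sided test at α = 0.01: z_{α/2} = 2.576.
Power = Φ(δ − 2.576) + Φ(−δ − 2.576) = Φ(-0.924) + Φ(-4.228) = 0.1778 + 0.0000 = 0.1778.
Type II error: β = 1 − power = 1 − 0.1778 = 0.8222.

β ≈ 0.822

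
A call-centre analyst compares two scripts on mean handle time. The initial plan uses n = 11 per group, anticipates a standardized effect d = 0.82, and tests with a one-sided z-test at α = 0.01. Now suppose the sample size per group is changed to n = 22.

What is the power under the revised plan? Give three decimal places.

Power ≈ 0.653

With n = 22 per group: δ = d·√(n/2) = 0.82 × √(22/2) = 2.7196. Critical value z_{0.01} = 2.326.
Revised power = P(Z > 2.326 − δ) = Φ(0.393) = 0.6529.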